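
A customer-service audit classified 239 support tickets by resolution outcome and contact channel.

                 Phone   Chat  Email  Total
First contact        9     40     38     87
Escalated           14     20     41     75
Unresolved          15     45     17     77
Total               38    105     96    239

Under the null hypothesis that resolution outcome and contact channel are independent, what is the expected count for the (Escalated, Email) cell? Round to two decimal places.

30.13

Row total (Escalated) = 75; column total (Email) = 96; grand total N = 239.
Expected count = (row total × column total) / N = 75 × 96 / 239 = 30.13.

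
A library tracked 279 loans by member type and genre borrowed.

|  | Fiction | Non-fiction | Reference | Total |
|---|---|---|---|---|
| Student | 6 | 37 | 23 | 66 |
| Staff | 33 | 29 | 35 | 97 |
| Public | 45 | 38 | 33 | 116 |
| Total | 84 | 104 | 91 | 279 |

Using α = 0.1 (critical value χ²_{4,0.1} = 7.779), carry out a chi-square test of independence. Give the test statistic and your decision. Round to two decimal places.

Grand total N = 279.
Expected counts (row total × column total / N):
  Student, Fiction: 66×84/279 = 19.871
  Student, Non-fiction: 66×104/279 = 24.602
  Student, Reference: 66×91/279 = 21.527
  Staff, Fiction: 97×84/279 = 29.204
  Staff, Non-fiction: 97×104/279 = 36.158
  Staff, Reference: 97×91/279 = 31.638
  Public, Fiction: 116×84/279 = 34.925
  Public, Non-fiction: 116×104/279 = 43.240
  Public, Reference: 116×91/279 = 37.835
Contributions (O − E)²/E:
  (6 − 19.871)²/19.871 = 9.6827
  (37 − 24.602)²/24.602 = 6.2479
  (23 − 21.527)²/21.527 = 0.1008
  (33 − 29.204)²/29.204 = 0.4934
  (29 − 36.158)²/36.158 = 1.4170
  (35 − 31.638)²/31.638 = 0.3573
  (45 − 34.925)²/34.925 = 2.9064
  (38 − 43.240)²/43.240 = 0.6350
  (33 − 37.835)²/37.835 = 0.6179
χ² = 9.6827 + 6.2479 + 0.1008 + 0.4934 + 1.4170 + 0.3573 + 2.9064 + 0.6350 + 0.6179 = 22.46
df = (3−1)(3−1) = 4. Since 22.46 > 7.779, reject the null hypothesis of independence at α = 0.1.

22.46; reject H₀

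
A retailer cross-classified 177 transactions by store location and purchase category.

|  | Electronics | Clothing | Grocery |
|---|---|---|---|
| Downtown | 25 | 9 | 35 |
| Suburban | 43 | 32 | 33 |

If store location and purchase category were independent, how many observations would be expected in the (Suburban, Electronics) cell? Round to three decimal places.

Row total (Suburban) = 108; column total (Electronics) = 68; grand total N = 177.
Expected count = (row total × column total) / N = 108 × 68 / 177 = 41.492.

41.492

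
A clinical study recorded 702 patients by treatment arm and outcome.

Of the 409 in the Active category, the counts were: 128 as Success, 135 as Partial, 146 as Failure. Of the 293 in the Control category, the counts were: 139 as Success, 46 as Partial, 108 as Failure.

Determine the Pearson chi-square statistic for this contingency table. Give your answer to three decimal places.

31.595

Row totals: 409, 293. Column totals: 267, 181, 254. Grand total N = 702.
Expected counts (row total × column total / N):
  Active, Success: 409×267/702 = 155.5598
  Active, Partial: 409×181/702 = 105.4544
  Active, Failure: 409×254/702 = 147.9858
  Control, Success: 293×267/702 = 111.4402
  Control, Partial: 293×181/702 = 75.5456
  Control, Failure: 293×254/702 = 106.0142
Contributions (O − E)²/E:
  (128 − 155.5598)²/155.5598 = 4.8826
  (135 − 105.4544)²/105.4544 = 8.2779
  (146 − 147.9858)²/147.9858 = 0.0266
  (139 − 111.4402)²/111.4402 = 6.8157
  (46 − 75.5456)²/75.5456 = 11.5552
  (108 − 106.0142)²/106.0142 = 0.0372
χ² = 4.8826 + 8.2779 + 0.0266 + 6.8157 + 11.5552 + 0.0372 = 31.595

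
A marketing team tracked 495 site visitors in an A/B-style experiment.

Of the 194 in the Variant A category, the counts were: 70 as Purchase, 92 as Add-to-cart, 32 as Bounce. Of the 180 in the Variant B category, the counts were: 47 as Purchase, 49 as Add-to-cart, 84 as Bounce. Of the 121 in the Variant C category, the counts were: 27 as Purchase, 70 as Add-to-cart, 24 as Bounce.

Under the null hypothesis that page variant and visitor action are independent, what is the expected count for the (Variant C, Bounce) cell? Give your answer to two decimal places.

Row total (Variant C) = 121; column total (Bounce) = 140; grand total N = 495.
Expected count = (row total × column total) / N = 121 × 140 / 495 = 34.22.

34.22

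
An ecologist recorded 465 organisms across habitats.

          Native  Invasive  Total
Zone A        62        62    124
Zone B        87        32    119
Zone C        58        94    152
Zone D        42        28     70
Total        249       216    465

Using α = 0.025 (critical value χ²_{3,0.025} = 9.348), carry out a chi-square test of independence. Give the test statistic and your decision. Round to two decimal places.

Grand total N = 465.
Expected counts (row total × column total / N):
  Zone A, Native: 124×249/465 = 66.400
  Zone A, Invasive: 124×216/465 = 57.600
  Zone B, Native: 119×249/465 = 63.723
  Zone B, Invasive: 119×216/465 = 55.277
  Zone C, Native: 152×249/465 = 81.394
  Zone C, Invasive: 152×216/465 = 70.606
  Zone D, Native: 70×249/465 = 37.484
  Zone D, Invasive: 70×216/465 = 32.516
Contributions (O − E)²/E:
  (62 − 66.400)²/66.400 = 0.2916
  (62 − 57.600)²/57.600 = 0.3361
  (87 − 63.723)²/63.723 = 8.5027
  (32 − 55.277)²/55.277 = 9.8019
  (58 − 81.394)²/81.394 = 6.7238
  (94 − 70.606)²/70.606 = 7.7512
  (42 − 37.484)²/37.484 = 0.5441
  (28 − 32.516)²/32.516 = 0.6272
χ² = 0.2916 + 0.3361 + 8.5027 + 9.8019 + 6.7238 + 7.7512 + 0.5441 + 0.6272 = 34.58
df = (4−1)(2−1) = 3. Since 34.58 > 9.348, reject the null hypothesis of independence at α = 0.025.

34.58; reject H₀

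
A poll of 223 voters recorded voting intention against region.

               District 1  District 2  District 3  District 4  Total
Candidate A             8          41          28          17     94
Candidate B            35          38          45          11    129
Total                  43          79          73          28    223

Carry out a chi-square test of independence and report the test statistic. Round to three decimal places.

Grand total N = 223.
Expected counts (row total × column total / N):
  Candidate A, District 1: 94×43/223 = 18.12556
  Candidate A, District 2: 94×79/223 = 33.30045
  Candidate A, District 3: 94×73/223 = 30.77130
  Candidate A, District 4: 94×28/223 = 11.80269
  Candidate B, District 1: 129×43/223 = 24.87444
  Candidate B, District 2: 129×79/223 = 45.69955
  Candidate B, District 3: 129×73/223 = 42.22870
  Candidate B, District 4: 129×28/223 = 16.19731
Contributions (O − E)²/E:
  (8 − 18.12556)²/18.12556 = 5.6565
  (41 − 33.30045)²/33.30045 = 1.7802
  (28 − 30.77130)²/30.77130 = 0.2496
  (17 − 11.80269)²/11.80269 = 2.2886
  (35 − 24.87444)²/24.87444 = 4.1218
  (38 − 45.69955)²/45.69955 = 1.2972
  (45 − 42.22870)²/42.22870 = 0.1819
  (11 − 16.19731)²/16.19731 = 1.6677
χ² = 5.6565 + 1.7802 + 0.2496 + 2.2886 + 4.1218 + 1.2972 + 0.1819 + 1.6677 = 17.244

17.244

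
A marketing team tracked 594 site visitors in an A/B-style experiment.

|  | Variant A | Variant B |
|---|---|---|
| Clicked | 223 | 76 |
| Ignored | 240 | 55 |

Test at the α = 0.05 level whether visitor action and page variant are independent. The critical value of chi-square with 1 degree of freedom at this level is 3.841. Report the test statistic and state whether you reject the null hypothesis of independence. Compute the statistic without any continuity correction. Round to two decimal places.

3.96; reject H₀

Row totals: 299, 295. Column totals: 463, 131. Grand total N = 594.
Expected counts (row total × column total / N):
  Clicked, Variant A: 299×463/594 = 233.059
  Clicked, Variant B: 299×131/594 = 65.941
  Ignored, Variant A: 295×463/594 = 229.941
  Ignored, Variant B: 295×131/594 = 65.059
Contributions (O − E)²/E:
  (223 − 233.059)²/233.059 = 0.4342
  (76 − 65.941)²/65.941 = 1.5345
  (240 − 229.941)²/229.941 = 0.4400
  (55 − 65.059)²/65.059 = 1.5553
χ² = 0.4342 + 1.5345 + 0.4400 + 1.5553 = 3.96
df = (2−1)(2−1) = 1. Since 3.96 > 3.841, reject the null hypothesis of independence at α = 0.05.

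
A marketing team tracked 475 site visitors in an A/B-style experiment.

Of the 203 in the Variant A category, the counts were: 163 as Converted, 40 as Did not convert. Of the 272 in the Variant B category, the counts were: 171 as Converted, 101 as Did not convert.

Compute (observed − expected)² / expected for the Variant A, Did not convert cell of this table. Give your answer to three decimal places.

6.811

Row total (Variant A) = 203; column total (Did not convert) = 141; N = 475.
Expected count E = 203 × 141 / 475 = 60.2589.
Contribution = (O − E)²/E = (40 − 60.2589)² / 60.2589 = 6.811.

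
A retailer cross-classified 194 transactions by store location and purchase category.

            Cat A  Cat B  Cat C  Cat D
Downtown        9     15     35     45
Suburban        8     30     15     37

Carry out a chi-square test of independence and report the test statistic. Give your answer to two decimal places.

Row totals: 104, 90. Column totals: 17, 45, 50, 82. Grand total N = 194.
Expected counts (row total × column total / N):
  Downtown, Cat A: 104×17/194 = 9.113
  Downtown, Cat B: 104×45/194 = 24.124
  Downtown, Cat C: 104×50/194 = 26.804
  Downtown, Cat D: 104×82/194 = 43.959
  Suburban, Cat A: 90×17/194 = 7.887
  Suburban, Cat B: 90×45/194 = 20.876
  Suburban, Cat C: 90×50/194 = 23.196
  Suburban, Cat D: 90×82/194 = 38.041
Contributions (O − E)²/E:
  (9 − 9.113)²/9.113 = 0.0014
  (15 − 24.124)²/24.124 = 3.4508
  (35 − 26.804)²/26.804 = 2.5061
  (45 − 43.959)²/43.959 = 0.0247
  (8 − 7.887)²/7.887 = 0.0016
  (30 − 20.876)²/20.876 = 3.9877
  (15 − 23.196)²/23.196 = 2.8959
  (37 − 38.041)²/38.041 = 0.0285
χ² = 0.0014 + 3.4508 + 2.5061 + 0.0247 + 0.0016 + 3.9877 + 2.8959 + 0.0285 = 12.90

12.90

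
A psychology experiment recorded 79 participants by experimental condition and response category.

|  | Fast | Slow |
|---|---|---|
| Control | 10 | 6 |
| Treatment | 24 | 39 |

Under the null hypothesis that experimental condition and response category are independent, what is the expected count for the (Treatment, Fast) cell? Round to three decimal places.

Row total (Treatment) = 63; column total (Fast) = 34; grand total N = 79.
Expected count = (row total × column total) / N = 63 × 34 / 79 = 27.114.

27.114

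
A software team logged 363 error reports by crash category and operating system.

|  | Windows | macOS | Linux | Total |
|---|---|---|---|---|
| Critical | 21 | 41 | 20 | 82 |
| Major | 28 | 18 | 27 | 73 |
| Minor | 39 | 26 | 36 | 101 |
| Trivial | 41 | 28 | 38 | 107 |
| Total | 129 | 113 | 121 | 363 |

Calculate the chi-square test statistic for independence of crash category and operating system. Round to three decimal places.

Grand total N = 363.
Expected counts (row total × column total / N):
  Critical, Windows: 82×129/363 = 29.1405
  Critical, macOS: 82×113/363 = 25.5262
  Critical, Linux: 82×121/363 = 27.3333
  Major, Windows: 73×129/363 = 25.9421
  Major, macOS: 73×113/363 = 22.7245
  Major, Linux: 73×121/363 = 24.3333
  Minor, Windows: 101×129/363 = 35.8926
  Minor, macOS: 101×113/363 = 31.4408
  Minor, Linux: 101×121/363 = 33.6667
  Trivial, Windows: 107×129/363 = 38.0248
  Trivial, macOS: 107×113/363 = 33.3085
  Trivial, Linux: 107×121/363 = 35.6667
Contributions (O − E)²/E:
  (21 − 29.1405)²/29.1405 = 2.2741
  (41 − 25.5262)²/25.5262 = 9.3801
  (20 − 27.3333)²/27.3333 = 1.9675
  (28 − 25.9421)²/25.9421 = 0.1632
  (18 − 22.7245)²/22.7245 = 0.9822
  (27 − 24.3333)²/24.3333 = 0.2922
  (39 − 35.8926)²/35.8926 = 0.2690
  (26 − 31.4408)²/31.4408 = 0.9415
  (36 − 33.6667)²/33.6667 = 0.1617
  (41 − 38.0248)²/38.0248 = 0.2328
  (28 − 33.3085)²/33.3085 = 0.8460
  (38 − 35.6667)²/35.6667 = 0.1526
χ² = 2.2741 + 9.3801 + 1.9675 + 0.1632 + 0.9822 + 0.2922 + 0.2690 + 0.9415 + 0.1617 + 0.2328 + 0.8460 + 0.1526 = 17.663

17.663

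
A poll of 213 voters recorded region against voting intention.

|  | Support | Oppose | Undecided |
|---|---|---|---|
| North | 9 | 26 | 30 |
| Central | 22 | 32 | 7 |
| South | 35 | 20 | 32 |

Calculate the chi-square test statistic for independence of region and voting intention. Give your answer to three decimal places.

Row totals: 65, 61, 87. Column totals: 66, 78, 69. Grand total N = 213.
Expected counts (row total × column total / N):
  North, Support: 65×66/213 = 20.14085
  North, Oppose: 65×78/213 = 23.80282
  North, Undecided: 65×69/213 = 21.05634
  Central, Support: 61×66/213 = 18.90141
  Central, Oppose: 61×78/213 = 22.33803
  Central, Undecided: 61×69/213 = 19.76056
  South, Support: 87×66/213 = 26.95775
  South, Oppose: 87×78/213 = 31.85915
  South, Undecided: 87×69/213 = 28.18310
Contributions (O − E)²/E:
  (9 − 20.14085)²/20.14085 = 6.1625
  (26 − 23.80282)²/23.80282 = 0.2028
  (30 − 21.05634)²/21.05634 = 3.7988
  (22 − 18.90141)²/18.90141 = 0.5080
  (32 − 22.33803)²/22.33803 = 4.1791
  (7 − 19.76056)²/19.76056 = 8.2402
  (35 − 26.95775)²/26.95775 = 2.3992
  (20 − 31.85915)²/31.85915 = 4.4144
  (32 − 28.18310)²/28.18310 = 0.5169
χ² = 6.1625 + 0.2028 + 3.7988 + 0.5080 + 4.1791 + 8.2402 + 2.3992 + 4.4144 + 0.5169 = 30.422

30.422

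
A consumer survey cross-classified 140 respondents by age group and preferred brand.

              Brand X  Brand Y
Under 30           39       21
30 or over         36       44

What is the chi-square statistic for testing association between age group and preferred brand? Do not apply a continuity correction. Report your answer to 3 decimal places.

Row totals: 60, 80. Column totals: 75, 65. Grand total N = 140.
Expected counts (row total × column total / N):
  Under 30, Brand X: 60×75/140 = 32.1429
  Under 30, Brand Y: 60×65/140 = 27.8571
  30 or over, Brand X: 80×75/140 = 42.8571
  30 or over, Brand Y: 80×65/140 = 37.1429
Contributions (O − E)²/E:
  (39 − 32.1429)²/32.1429 = 1.4628
  (21 − 27.8571)²/27.8571 = 1.6879
  (36 − 42.8571)²/42.8571 = 1.0971
  (44 − 37.1429)²/37.1429 = 1.2659
χ² = 1.4628 + 1.6879 + 1.0971 + 1.2659 = 5.514

5.514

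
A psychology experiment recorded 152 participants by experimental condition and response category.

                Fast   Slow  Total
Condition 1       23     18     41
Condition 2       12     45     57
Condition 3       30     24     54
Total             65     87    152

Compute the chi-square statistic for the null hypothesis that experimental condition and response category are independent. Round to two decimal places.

17.57

Grand total N = 152.
Expected counts (row total × column total / N):
  Condition 1, Fast: 41×65/152 = 17.533
  Condition 1, Slow: 41×87/152 = 23.467
  Condition 2, Fast: 57×65/152 = 24.375
  Condition 2, Slow: 57×87/152 = 32.625
  Condition 3, Fast: 54×65/152 = 23.092
  Condition 3, Slow: 54×87/152 = 30.908
Contributions (O − E)²/E:
  (23 − 17.533)²/17.533 = 1.7047
  (18 − 23.467)²/23.467 = 1.2736
  (12 − 24.375)²/24.375 = 6.2827
  (45 − 32.625)²/32.625 = 4.6940
  (30 − 23.092)²/23.092 = 2.0665
  (24 − 30.908)²/30.908 = 1.5440
χ² = 1.7047 + 1.2736 + 6.2827 + 4.6940 + 2.0665 + 1.5440 = 17.57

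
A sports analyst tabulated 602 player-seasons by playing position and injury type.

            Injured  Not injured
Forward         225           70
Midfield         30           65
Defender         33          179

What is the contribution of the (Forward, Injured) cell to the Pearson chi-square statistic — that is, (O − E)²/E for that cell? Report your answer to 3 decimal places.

Row total (Forward) = 295; column total (Injured) = 288; N = 602.
Expected count E = 295 × 288 / 602 = 141.1296.
Contribution = (O − E)²/E = (225 − 141.1296)² / 141.1296 = 49.842.

49.842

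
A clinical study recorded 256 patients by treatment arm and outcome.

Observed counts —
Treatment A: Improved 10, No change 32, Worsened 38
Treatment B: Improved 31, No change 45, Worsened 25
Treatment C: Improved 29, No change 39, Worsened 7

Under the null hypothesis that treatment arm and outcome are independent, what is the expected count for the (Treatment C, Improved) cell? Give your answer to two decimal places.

Row total (Treatment C) = 75; column total (Improved) = 70; grand total N = 256.
Expected count = (row total × column total) / N = 75 × 70 / 256 = 20.51.

20.51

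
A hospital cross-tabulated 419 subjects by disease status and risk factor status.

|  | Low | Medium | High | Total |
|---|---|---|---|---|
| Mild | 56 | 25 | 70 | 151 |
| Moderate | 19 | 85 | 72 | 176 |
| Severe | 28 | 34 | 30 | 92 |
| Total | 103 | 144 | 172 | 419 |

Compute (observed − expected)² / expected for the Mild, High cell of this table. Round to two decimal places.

Row total (Mild) = 151; column total (High) = 172; N = 419.
Expected count E = 151 × 172 / 419 = 61.986.
Contribution = (O − E)²/E = (70 − 61.986)² / 61.986 = 1.04.

1.04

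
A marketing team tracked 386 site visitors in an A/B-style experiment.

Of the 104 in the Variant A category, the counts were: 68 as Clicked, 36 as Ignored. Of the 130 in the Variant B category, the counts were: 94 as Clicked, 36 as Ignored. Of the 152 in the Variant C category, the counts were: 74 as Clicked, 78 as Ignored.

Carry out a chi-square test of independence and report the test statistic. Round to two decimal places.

Row totals: 104, 130, 152. Column totals: 236, 150. Grand total N = 386.
Expected counts (row total × column total / N):
  Variant A, Clicked: 104×236/386 = 63.585
  Variant A, Ignored: 104×150/386 = 40.415
  Variant B, Clicked: 130×236/386 = 79.482
  Variant B, Ignored: 130×150/386 = 50.518
  Variant C, Clicked: 152×236/386 = 92.933
  Variant C, Ignored: 152×150/386 = 59.067
Contributions (O − E)²/E:
  (68 − 63.585)²/63.585 = 0.3066
  (36 − 40.415)²/40.415 = 0.4823
  (94 − 79.482)²/79.482 = 2.6518
  (36 − 50.518)²/50.518 = 4.1722
  (74 − 92.933)²/92.933 = 3.8572
  (78 − 59.067)²/59.067 = 6.0687
χ² = 0.3066 + 0.4823 + 2.6518 + 4.1722 + 3.8572 + 6.0687 = 17.54

17.54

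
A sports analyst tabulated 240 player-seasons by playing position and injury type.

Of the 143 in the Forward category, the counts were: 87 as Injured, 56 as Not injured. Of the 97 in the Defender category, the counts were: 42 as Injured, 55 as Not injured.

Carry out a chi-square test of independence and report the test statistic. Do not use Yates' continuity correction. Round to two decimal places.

Row totals: 143, 97. Column totals: 129, 111. Grand total N = 240.
Expected counts (row total × column total / N):
  Forward, Injured: 143×129/240 = 76.862
  Forward, Not injured: 143×111/240 = 66.138
  Defender, Injured: 97×129/240 = 52.138
  Defender, Not injured: 97×111/240 = 44.862
Contributions (O − E)²/E:
  (87 − 76.862)²/76.862 = 1.3372
  (56 − 66.138)²/66.138 = 1.5540
  (42 − 52.138)²/52.138 = 1.9713
  (55 − 44.862)²/44.862 = 2.2910
χ² = 1.3372 + 1.5540 + 1.9713 + 2.2910 = 7.15

7.15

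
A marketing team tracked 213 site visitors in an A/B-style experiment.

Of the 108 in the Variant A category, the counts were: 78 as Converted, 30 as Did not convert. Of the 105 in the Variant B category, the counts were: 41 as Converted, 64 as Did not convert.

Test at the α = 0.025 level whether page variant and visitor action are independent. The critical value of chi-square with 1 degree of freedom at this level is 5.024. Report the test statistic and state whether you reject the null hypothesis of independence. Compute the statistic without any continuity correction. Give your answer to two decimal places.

Row totals: 108, 105. Column totals: 119, 94. Grand total N = 213.
Expected counts (row total × column total / N):
  Variant A, Converted: 108×119/213 = 60.338
  Variant A, Did not convert: 108×94/213 = 47.662
  Variant B, Converted: 105×119/213 = 58.662
  Variant B, Did not convert: 105×94/213 = 46.338
Contributions (O − E)²/E:
  (78 − 60.338)²/60.338 = 5.1700
  (30 − 47.662)²/47.662 = 6.5450
  (41 − 58.662)²/58.662 = 5.3177
  (64 − 46.338)²/46.338 = 6.7320
χ² = 5.1700 + 6.5450 + 5.3177 + 6.7320 = 23.76
df = (2−1)(2−1) = 1. Since 23.76 > 5.024, reject the null hypothesis of independence at α = 0.025.

23.76; reject H₀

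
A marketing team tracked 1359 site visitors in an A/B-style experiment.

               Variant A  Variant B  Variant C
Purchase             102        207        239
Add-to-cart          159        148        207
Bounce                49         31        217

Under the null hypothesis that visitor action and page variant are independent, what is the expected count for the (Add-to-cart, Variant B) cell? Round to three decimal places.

Row total (Add-to-cart) = 514; column total (Variant B) = 386; grand total N = 1359.
Expected count = (row total × column total) / N = 514 × 386 / 1359 = 145.993.

145.993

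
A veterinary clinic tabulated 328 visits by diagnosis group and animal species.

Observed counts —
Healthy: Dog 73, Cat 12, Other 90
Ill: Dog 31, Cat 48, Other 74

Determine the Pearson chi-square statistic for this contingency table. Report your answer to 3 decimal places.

Row totals: 175, 153. Column totals: 104, 60, 164. Grand total N = 328.
Expected counts (row total × column total / N):
  Healthy, Dog: 175×104/328 = 55.4878
  Healthy, Cat: 175×60/328 = 32.0122
  Healthy, Other: 175×164/328 = 87.5000
  Ill, Dog: 153×104/328 = 48.5122
  Ill, Cat: 153×60/328 = 27.9878
  Ill, Other: 153×164/328 = 76.5000
Contributions (O − E)²/E:
  (73 − 55.4878)²/55.4878 = 5.5269
  (12 − 32.0122)²/32.0122 = 12.5105
  (90 − 87.5000)²/87.5000 = 0.0714
  (31 − 48.5122)²/48.5122 = 6.3216
  (48 − 27.9878)²/27.9878 = 14.3094
  (74 − 76.5000)²/76.5000 = 0.0817
χ² = 5.5269 + 12.5105 + 0.0714 + 6.3216 + 14.3094 + 0.0817 = 38.822

38.822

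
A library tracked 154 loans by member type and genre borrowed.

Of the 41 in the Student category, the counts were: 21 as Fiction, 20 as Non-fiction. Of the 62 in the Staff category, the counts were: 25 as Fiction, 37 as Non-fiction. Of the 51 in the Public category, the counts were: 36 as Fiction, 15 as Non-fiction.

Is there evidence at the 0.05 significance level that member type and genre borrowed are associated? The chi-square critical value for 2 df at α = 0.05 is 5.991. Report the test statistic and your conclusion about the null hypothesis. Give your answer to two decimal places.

Row totals: 41, 62, 51. Column totals: 82, 72. Grand total N = 154.
Expected counts (row total × column total / N):
  Student, Fiction: 41×82/154 = 21.831
  Student, Non-fiction: 41×72/154 = 19.169
  Staff, Fiction: 62×82/154 = 33.013
  Staff, Non-fiction: 62×72/154 = 28.987
  Public, Fiction: 51×82/154 = 27.156
  Public, Non-fiction: 51×72/154 = 23.844
Contributions (O − E)²/E:
  (21 − 21.831)²/21.831 = 0.0316
  (20 − 19.169)²/19.169 = 0.0360
  (25 − 33.013)²/33.013 = 1.9449
  (37 − 28.987)²/28.987 = 2.2151
  (36 − 27.156)²/27.156 = 2.8803
  (15 − 23.844)²/23.844 = 3.2803
χ² = 0.0316 + 0.0360 + 1.9449 + 2.2151 + 2.8803 + 3.2803 = 10.39
df = (3−1)(2−1) = 2. Since 10.39 > 5.991, reject the null hypothesis of independence at α = 0.05.

10.39; reject H₀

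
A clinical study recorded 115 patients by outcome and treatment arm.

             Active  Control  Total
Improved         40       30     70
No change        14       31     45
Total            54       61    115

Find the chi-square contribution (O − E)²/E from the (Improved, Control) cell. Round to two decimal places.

Row total (Improved) = 70; column total (Control) = 61; N = 115.
Expected count E = 70 × 61 / 115 = 37.130.
Contribution = (O − E)²/E = (30 − 37.130)² / 37.130 = 1.37.

1.37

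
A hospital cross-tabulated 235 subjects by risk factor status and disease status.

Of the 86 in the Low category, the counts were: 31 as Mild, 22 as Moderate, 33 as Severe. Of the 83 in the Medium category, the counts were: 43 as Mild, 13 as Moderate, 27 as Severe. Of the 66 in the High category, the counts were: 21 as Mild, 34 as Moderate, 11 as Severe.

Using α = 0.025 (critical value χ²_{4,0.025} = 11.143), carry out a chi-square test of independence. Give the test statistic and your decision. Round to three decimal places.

Row totals: 86, 83, 66. Column totals: 95, 69, 71. Grand total N = 235.
Expected counts (row total × column total / N):
  Low, Mild: 86×95/235 = 34.76596
  Low, Moderate: 86×69/235 = 25.25106
  Low, Severe: 86×71/235 = 25.98298
  Medium, Mild: 83×95/235 = 33.55319
  Medium, Moderate: 83×69/235 = 24.37021
  Medium, Severe: 83×71/235 = 25.07660
  High, Mild: 66×95/235 = 26.68085
  High, Moderate: 66×69/235 = 19.37872
  High, Severe: 66×71/235 = 19.94043
Contributions (O − E)²/E:
  (31 − 34.76596)²/34.76596 = 0.4079
  (22 − 25.25106)²/25.25106 = 0.4186
  (33 − 25.98298)²/25.98298 = 1.8950
  (43 − 33.55319)²/33.55319 = 2.6597
  (13 − 24.37021)²/24.37021 = 5.3049
  (27 − 25.07660)²/25.07660 = 0.1475
  (21 − 26.68085)²/26.68085 = 1.2096
  (34 − 19.37872)²/19.37872 = 11.0318
  (11 − 19.94043)²/19.94043 = 4.0085
χ² = 0.4079 + 0.4186 + 1.8950 + 2.6597 + 5.3049 + 0.1475 + 1.2096 + 11.0318 + 4.0085 = 27.084
df = (3−1)(3−1) = 4. Since 27.084 > 11.143, reject the null hypothesis of independence at α = 0.025.

27.084; reject H₀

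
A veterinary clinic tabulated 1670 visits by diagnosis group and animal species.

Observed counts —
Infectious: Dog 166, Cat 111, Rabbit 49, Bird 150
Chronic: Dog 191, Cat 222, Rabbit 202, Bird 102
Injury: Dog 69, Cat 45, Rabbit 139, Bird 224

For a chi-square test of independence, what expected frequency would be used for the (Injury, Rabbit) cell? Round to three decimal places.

111.395

Row total (Injury) = 477; column total (Rabbit) = 390; grand total N = 1670.
Expected count = (row total × column total) / N = 477 × 390 / 1670 = 111.395.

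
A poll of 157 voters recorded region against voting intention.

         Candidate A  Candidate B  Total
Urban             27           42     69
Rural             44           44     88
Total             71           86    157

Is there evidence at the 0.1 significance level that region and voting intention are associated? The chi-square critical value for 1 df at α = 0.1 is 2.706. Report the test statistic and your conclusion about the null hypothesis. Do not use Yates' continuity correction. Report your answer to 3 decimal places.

Grand total N = 157.
Expected counts (row total × column total / N):
  Urban, Candidate A: 69×71/157 = 31.2038
  Urban, Candidate B: 69×86/157 = 37.7962
  Rural, Candidate A: 88×71/157 = 39.7962
  Rural, Candidate B: 88×86/157 = 48.2038
Contributions (O − E)²/E:
  (27 − 31.2038)²/31.2038 = 0.5663
  (42 − 37.7962)²/37.7962 = 0.4676
  (44 − 39.7962)²/39.7962 = 0.4441
  (44 − 48.2038)²/48.2038 = 0.3666
χ² = 0.5663 + 0.4676 + 0.4441 + 0.3666 = 1.845
df = (2−1)(2−1) = 1. Since 1.845 < 2.706, fail to reject the null hypothesis of independence at α = 0.1.

1.845; fail to reject H₀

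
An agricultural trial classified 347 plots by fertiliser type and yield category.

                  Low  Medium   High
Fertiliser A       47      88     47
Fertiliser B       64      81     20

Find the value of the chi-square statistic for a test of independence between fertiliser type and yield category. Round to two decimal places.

12.97

Row totals: 182, 165. Column totals: 111, 169, 67. Grand total N = 347.
Expected counts (row total × column total / N):
  Fertiliser A, Low: 182×111/347 = 58.219
  Fertiliser A, Medium: 182×169/347 = 88.640
  Fertiliser A, High: 182×67/347 = 35.141
  Fertiliser B, Low: 165×111/347 = 52.781
  Fertiliser B, Medium: 165×169/347 = 80.360
  Fertiliser B, High: 165×67/347 = 31.859
Contributions (O − E)²/E:
  (47 − 58.219)²/58.219 = 2.1619
  (88 − 88.640)²/88.640 = 0.0046
  (47 − 35.141)²/35.141 = 4.0020
  (64 − 52.781)²/52.781 = 2.3847
  (81 − 80.360)²/80.360 = 0.0051
  (20 − 31.859)²/31.859 = 4.4143
χ² = 2.1619 + 0.0046 + 4.0020 + 2.3847 + 0.0051 + 4.4143 = 12.97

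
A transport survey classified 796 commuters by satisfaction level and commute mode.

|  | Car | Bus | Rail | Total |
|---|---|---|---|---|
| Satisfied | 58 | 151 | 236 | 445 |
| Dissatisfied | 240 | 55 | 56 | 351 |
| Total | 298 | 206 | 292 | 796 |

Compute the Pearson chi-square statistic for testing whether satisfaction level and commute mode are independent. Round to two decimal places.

259.37

Grand total N = 796.
Expected counts (row total × column total / N):
  Satisfied, Car: 445×298/796 = 166.5955
  Satisfied, Bus: 445×206/796 = 115.1633
  Satisfied, Rail: 445×292/796 = 163.2412
  Dissatisfied, Car: 351×298/796 = 131.4045
  Dissatisfied, Bus: 351×206/796 = 90.8367
  Dissatisfied, Rail: 351×292/796 = 128.7588
Contributions (O − E)²/E:
  (58 − 166.5955)²/166.5955 = 70.7881
  (151 − 115.1633)²/115.1633 = 11.1517
  (236 − 163.2412)²/163.2412 = 32.4296
  (240 − 131.4045)²/131.4045 = 89.7457
  (55 − 90.8367)²/90.8367 = 14.1382
  (56 − 128.7588)²/128.7588 = 41.1144
χ² = 70.7881 + 11.1517 + 32.4296 + 89.7457 + 14.1382 + 41.1144 = 259.37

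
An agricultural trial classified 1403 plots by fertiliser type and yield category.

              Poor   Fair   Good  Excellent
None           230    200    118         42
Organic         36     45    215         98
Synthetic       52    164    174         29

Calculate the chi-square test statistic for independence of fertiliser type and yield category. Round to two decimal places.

339.72

Row totals: 590, 394, 419. Column totals: 318, 409, 507, 169. Grand total N = 1403.
Expected counts (row total × column total / N):
  None, Poor: 590×318/1403 = 133.728
  None, Fair: 590×409/1403 = 171.996
  None, Good: 590×507/1403 = 213.207
  None, Excellent: 590×169/1403 = 71.069
  Organic, Poor: 394×318/1403 = 89.303
  Organic, Fair: 394×409/1403 = 114.858
  Organic, Good: 394×507/1403 = 142.379
  Organic, Excellent: 394×169/1403 = 47.460
  Synthetic, Poor: 419×318/1403 = 94.969
  Synthetic, Fair: 419×409/1403 = 122.146
  Synthetic, Good: 419×507/1403 = 151.413
  Synthetic, Excellent: 419×169/1403 = 50.471
Contributions (O − E)²/E:
  (230 − 133.728)²/133.728 = 69.3071
  (200 − 171.996)²/171.996 = 4.5595
  (118 − 213.207)²/213.207 = 42.5144
  (42 − 71.069)²/71.069 = 11.8899
  (36 − 89.303)²/89.303 = 31.8154
  (45 − 114.858)²/114.858 = 42.4885
  (215 − 142.379)²/142.379 = 37.0406
  (98 − 47.460)²/47.460 = 53.8199
  (52 − 94.969)²/94.969 = 19.4414
  (164 − 122.146)²/122.146 = 14.3415
  (174 − 151.413)²/151.413 = 3.3694
  (29 − 50.471)²/50.471 = 9.1340
χ² = 69.3071 + 4.5595 + 42.5144 + 11.8899 + 31.8154 + 42.4885 + 37.0406 + 53.8199 + 19.4414 + 14.3415 + 3.3694 + 9.1340 = 339.72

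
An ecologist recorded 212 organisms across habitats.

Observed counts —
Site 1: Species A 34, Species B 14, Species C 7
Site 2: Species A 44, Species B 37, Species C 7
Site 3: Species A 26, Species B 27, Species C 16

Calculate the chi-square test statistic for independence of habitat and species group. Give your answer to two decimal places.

Row totals: 55, 88, 69. Column totals: 104, 78, 30. Grand total N = 212.
Expected counts (row total × column total / N):
  Site 1, Species A: 55×104/212 = 26.981
  Site 1, Species B: 55×78/212 = 20.236
  Site 1, Species C: 55×30/212 = 7.783
  Site 2, Species A: 88×104/212 = 43.170
  Site 2, Species B: 88×78/212 = 32.377
  Site 2, Species C: 88×30/212 = 12.453
  Site 3, Species A: 69×104/212 = 33.849
  Site 3, Species B: 69×78/212 = 25.387
  Site 3, Species C: 69×30/212 = 9.764
Contributions (O − E)²/E:
  (34 − 26.981)²/26.981 = 1.8260
  (14 − 20.236)²/20.236 = 1.9217
  (7 − 7.783)²/7.783 = 0.0788
  (44 − 43.170)²/43.170 = 0.0160
  (37 − 32.377)²/32.377 = 0.6601
  (7 − 12.453)²/12.453 = 2.3878
  (26 − 33.849)²/33.849 = 1.8200
  (27 − 25.387)²/25.387 = 0.1025
  (16 − 9.764)²/9.764 = 3.9828
χ² = 1.8260 + 1.9217 + 0.0788 + 0.0160 + 0.6601 + 2.3878 + 1.8200 + 0.1025 + 3.9828 = 12.80

12.80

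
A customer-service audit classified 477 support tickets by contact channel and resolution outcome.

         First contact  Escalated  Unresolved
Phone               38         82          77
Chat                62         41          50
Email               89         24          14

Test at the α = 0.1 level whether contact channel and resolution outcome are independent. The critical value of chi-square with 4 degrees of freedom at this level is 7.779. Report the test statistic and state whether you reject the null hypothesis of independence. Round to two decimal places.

85.76; reject H₀

Row totals: 197, 153, 127. Column totals: 189, 147, 141. Grand total N = 477.
Expected counts (row total × column total / N):
  Phone, First contact: 197×189/477 = 78.0566
  Phone, Escalated: 197×147/477 = 60.7107
  Phone, Unresolved: 197×141/477 = 58.2327
  Chat, First contact: 153×189/477 = 60.6226
  Chat, Escalated: 153×147/477 = 47.1509
  Chat, Unresolved: 153×141/477 = 45.2264
  Email, First contact: 127×189/477 = 50.3208
  Email, Escalated: 127×147/477 = 39.1384
  Email, Unresolved: 127×141/477 = 37.5409
Contributions (O − E)²/E:
  (38 − 78.0566)²/78.0566 = 20.5560
  (82 − 60.7107)²/60.7107 = 7.4655
  (77 − 58.2327)²/58.2327 = 6.0483
  (62 − 60.6226)²/60.6226 = 0.0313
  (41 − 47.1509)²/47.1509 = 0.8024
  (50 − 45.2264)²/45.2264 = 0.5038
  (89 − 50.3208)²/50.3208 = 29.7309
  (24 − 39.1384)²/39.1384 = 5.8554
  (14 − 37.5409)²/37.5409 = 14.7619
χ² = 20.5560 + 7.4655 + 6.0483 + 0.0313 + 0.8024 + 0.5038 + 29.7309 + 5.8554 + 14.7619 = 85.76
df = (3−1)(3−1) = 4. Since 85.76 > 7.779, reject the null hypothesis of independence at α = 0.1.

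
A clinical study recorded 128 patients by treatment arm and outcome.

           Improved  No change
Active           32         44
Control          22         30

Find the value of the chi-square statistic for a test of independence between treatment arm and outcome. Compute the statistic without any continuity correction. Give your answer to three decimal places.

0.001

Row totals: 76, 52. Column totals: 54, 74. Grand total N = 128.
Expected counts (row total × column total / N):
  Active, Improved: 76×54/128 = 32.0625
  Active, No change: 76×74/128 = 43.9375
  Control, Improved: 52×54/128 = 21.9375
  Control, No change: 52×74/128 = 30.0625
Contributions (O − E)²/E:
  (32 − 32.0625)²/32.0625 = 0.0001
  (44 − 43.9375)²/43.9375 = 0.0001
  (22 − 21.9375)²/21.9375 = 0.0002
  (30 − 30.0625)²/30.0625 = 0.0001
χ² = 0.0001 + 0.0001 + 0.0002 + 0.0001 = 0.001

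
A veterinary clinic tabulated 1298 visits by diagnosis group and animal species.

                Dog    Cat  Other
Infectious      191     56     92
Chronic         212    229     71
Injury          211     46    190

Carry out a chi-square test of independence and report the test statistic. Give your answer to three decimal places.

Row totals: 339, 512, 447. Column totals: 614, 331, 353. Grand total N = 1298.
Expected counts (row total × column total / N):
  Infectious, Dog: 339×614/1298 = 160.3590
  Infectious, Cat: 339×331/1298 = 86.4476
  Infectious, Other: 339×353/1298 = 92.1934
  Chronic, Dog: 512×614/1298 = 242.1941
  Chronic, Cat: 512×331/1298 = 130.5639
  Chronic, Other: 512×353/1298 = 139.2419
  Injury, Dog: 447×614/1298 = 211.4468
  Injury, Cat: 447×331/1298 = 113.9884
  Injury, Other: 447×353/1298 = 121.5647
Contributions (O − E)²/E:
  (191 − 160.3590)²/160.3590 = 5.8548
  (56 − 86.4476)²/86.4476 = 10.7239
  (92 − 92.1934)²/92.1934 = 0.0004
  (212 − 242.1941)²/242.1941 = 3.7643
  (229 − 130.5639)²/130.5639 = 74.2140
  (71 − 139.2419)²/139.2419 = 33.4451
  (211 − 211.4468)²/211.4468 = 0.0009
  (46 − 113.9884)²/113.9884 = 40.5517
  (190 − 121.5647)²/121.5647 = 38.5259
χ² = 5.8548 + 10.7239 + 0.0004 + 3.7643 + 74.2140 + 33.4451 + 0.0009 + 40.5517 + 38.5259 = 207.081

207.081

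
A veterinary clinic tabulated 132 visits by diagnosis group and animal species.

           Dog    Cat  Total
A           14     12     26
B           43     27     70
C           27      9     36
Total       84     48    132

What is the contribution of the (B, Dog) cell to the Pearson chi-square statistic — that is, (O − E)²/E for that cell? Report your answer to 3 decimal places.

Row total (B) = 70; column total (Dog) = 84; N = 132.
Expected count E = 70 × 84 / 132 = 44.5455.
Contribution = (O − E)²/E = (43 − 44.5455)² / 44.5455 = 0.054.

0.054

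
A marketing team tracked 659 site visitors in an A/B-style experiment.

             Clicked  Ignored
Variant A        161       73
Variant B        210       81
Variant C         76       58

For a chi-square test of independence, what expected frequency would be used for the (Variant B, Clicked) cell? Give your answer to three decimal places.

Row total (Variant B) = 291; column total (Clicked) = 447; grand total N = 659.
Expected count = (row total × column total) / N = 291 × 447 / 659 = 197.385.

197.385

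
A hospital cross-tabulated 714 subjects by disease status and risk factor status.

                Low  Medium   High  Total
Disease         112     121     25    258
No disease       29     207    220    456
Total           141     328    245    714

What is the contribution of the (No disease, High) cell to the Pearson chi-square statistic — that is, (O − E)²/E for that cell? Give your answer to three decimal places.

25.794

Row total (No disease) = 456; column total (High) = 245; N = 714.
Expected count E = 456 × 245 / 714 = 156.4706.
Contribution = (O − E)²/E = (220 − 156.4706)² / 156.4706 = 25.794.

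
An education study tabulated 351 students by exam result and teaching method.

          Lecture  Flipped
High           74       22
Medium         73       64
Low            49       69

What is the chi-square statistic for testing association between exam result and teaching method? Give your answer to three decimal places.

Row totals: 96, 137, 118. Column totals: 196, 155. Grand total N = 351.
Expected counts (row total × column total / N):
  High, Lecture: 96×196/351 = 53.6068
  High, Flipped: 96×155/351 = 42.3932
  Medium, Lecture: 137×196/351 = 76.5014
  Medium, Flipped: 137×155/351 = 60.4986
  Low, Lecture: 118×196/351 = 65.8917
  Low, Flipped: 118×155/351 = 52.1083
Contributions (O − E)²/E:
  (74 − 53.6068)²/53.6068 = 7.7580
  (22 − 42.3932)²/42.3932 = 9.8101
  (73 − 76.5014)²/76.5014 = 0.1603
  (64 − 60.4986)²/60.4986 = 0.2026
  (49 − 65.8917)²/65.8917 = 4.3303
  (69 − 52.1083)²/52.1083 = 5.4757
χ² = 7.7580 + 9.8101 + 0.1603 + 0.2026 + 4.3303 + 5.4757 = 27.737

27.737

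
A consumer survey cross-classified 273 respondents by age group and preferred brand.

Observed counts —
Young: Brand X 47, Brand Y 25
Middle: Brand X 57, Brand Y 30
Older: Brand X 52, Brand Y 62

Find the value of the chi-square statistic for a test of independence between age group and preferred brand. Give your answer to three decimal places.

Row totals: 72, 87, 114. Column totals: 156, 117. Grand total N = 273.
Expected counts (row total × column total / N):
  Young, Brand X: 72×156/273 = 41.1429
  Young, Brand Y: 72×117/273 = 30.8571
  Middle, Brand X: 87×156/273 = 49.7143
  Middle, Brand Y: 87×117/273 = 37.2857
  Older, Brand X: 114×156/273 = 65.1429
  Older, Brand Y: 114×117/273 = 48.8571
Contributions (O − E)²/E:
  (47 − 41.1429)²/41.1429 = 0.8338
  (25 − 30.8571)²/30.8571 = 1.1118
  (57 − 49.7143)²/49.7143 = 1.0677
  (30 − 37.2857)²/37.2857 = 1.4236
  (52 − 65.1429)²/65.1429 = 2.6516
  (62 − 48.8571)²/48.8571 = 3.5355
χ² = 0.8338 + 1.1118 + 1.0677 + 1.4236 + 2.6516 + 3.5355 = 10.624

10.624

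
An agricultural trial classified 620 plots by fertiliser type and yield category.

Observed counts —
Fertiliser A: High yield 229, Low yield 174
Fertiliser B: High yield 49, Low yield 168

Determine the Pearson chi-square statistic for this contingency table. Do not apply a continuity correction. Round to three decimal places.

66.870

Row totals: 403, 217. Column totals: 278, 342. Grand total N = 620.
Expected counts (row total × column total / N):
  Fertiliser A, High yield: 403×278/620 = 180.7000
  Fertiliser A, Low yield: 403×342/620 = 222.3000
  Fertiliser B, High yield: 217×278/620 = 97.3000
  Fertiliser B, Low yield: 217×342/620 = 119.7000
Contributions (O − E)²/E:
  (229 − 180.7000)²/180.7000 = 12.9103
  (174 − 222.3000)²/222.3000 = 10.4943
  (49 − 97.3000)²/97.3000 = 23.9763
  (168 − 119.7000)²/119.7000 = 19.4895
χ² = 12.9103 + 10.4943 + 23.9763 + 19.4895 = 66.870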